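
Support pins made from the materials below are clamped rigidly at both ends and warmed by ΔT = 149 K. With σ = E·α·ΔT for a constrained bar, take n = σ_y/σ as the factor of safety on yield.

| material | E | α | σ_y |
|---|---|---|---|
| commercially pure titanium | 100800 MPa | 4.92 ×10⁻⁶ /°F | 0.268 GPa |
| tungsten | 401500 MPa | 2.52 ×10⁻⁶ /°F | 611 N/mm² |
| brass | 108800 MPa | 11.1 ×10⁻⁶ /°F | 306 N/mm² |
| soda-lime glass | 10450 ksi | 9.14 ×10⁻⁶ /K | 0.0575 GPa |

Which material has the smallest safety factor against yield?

soda-lime glass

Converting E to GPa, α to ×10⁻⁶/K, σ_y to MPa, then σ and n for each:
  commercially pure titanium: E = 100.8, α = 8.86, σ_y = 268.0 → σ = 133 MPa, n = 2.01
  tungsten: E = 401.5, α = 4.54, σ_y = 611.0 → σ = 271 MPa, n = 2.25
  brass: E = 108.8, α = 20.0, σ_y = 306.0 → σ = 324 MPa, n = 0.945
  soda-lime glass: E = 72.05, α = 9.14, σ_y = 57.50 → σ = 98.1 MPa, n = 0.586
Smallest n: soda-lime glass with n = 0.586.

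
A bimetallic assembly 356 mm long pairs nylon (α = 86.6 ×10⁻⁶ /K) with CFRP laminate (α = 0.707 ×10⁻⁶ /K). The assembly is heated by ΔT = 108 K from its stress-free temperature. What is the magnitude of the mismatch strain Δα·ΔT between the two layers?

9.28×10⁻³

Δα = |86.6 − 0.707|×10⁻⁶/K = 85.9×10⁻⁶/K.
Mismatch strain = Δα·ΔT = 85.9×10⁻⁶ × 108.0 = 9.28×10⁻³.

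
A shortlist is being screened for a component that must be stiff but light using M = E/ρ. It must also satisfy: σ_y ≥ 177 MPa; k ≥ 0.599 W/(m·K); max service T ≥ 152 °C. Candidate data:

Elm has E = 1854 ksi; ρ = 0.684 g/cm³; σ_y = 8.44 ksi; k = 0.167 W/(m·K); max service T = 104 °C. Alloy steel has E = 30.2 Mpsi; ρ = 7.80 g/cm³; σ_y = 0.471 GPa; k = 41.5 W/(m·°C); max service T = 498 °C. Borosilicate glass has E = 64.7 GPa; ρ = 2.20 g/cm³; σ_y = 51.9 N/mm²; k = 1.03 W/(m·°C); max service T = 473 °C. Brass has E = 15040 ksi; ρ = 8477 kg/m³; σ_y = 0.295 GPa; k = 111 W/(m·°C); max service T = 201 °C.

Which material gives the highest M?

alloy steel

Screen on constraints: σ_y ≥ 177 MPa; k ≥ 0.599 W/(m·K); max service T ≥ 152 °C. Survivors: alloy steel, brass.
Convert each candidate to consistent units, then evaluate M:
  alloy steel: E = 208.2 GPa, ρ = 7800 kg/m³
  brass: E = 103.7 GPa, ρ = 8477 kg/m³
  alloy steel: M = 26.7 MN·m/kg
  brass: M = 12.2 MN·m/kg
Alloy steel ranks first.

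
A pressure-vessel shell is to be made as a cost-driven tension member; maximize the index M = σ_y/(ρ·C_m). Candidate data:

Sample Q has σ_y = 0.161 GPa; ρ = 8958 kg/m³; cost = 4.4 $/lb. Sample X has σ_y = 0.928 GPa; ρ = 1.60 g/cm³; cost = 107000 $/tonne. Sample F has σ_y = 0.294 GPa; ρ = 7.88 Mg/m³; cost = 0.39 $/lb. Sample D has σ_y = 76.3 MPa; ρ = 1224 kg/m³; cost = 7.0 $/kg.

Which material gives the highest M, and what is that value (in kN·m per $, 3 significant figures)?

Normalizing units and computing the index:
  sample Q: σ_y = 161.0 MPa, ρ = 8958 kg/m³, cost = 9.700 $/kg
  sample X: σ_y = 928.0 MPa, ρ = 1600 kg/m³, cost = 107.0 $/kg
  sample F: σ_y = 294.0 MPa, ρ = 7880 kg/m³, cost = 0.8598 $/kg
  sample D: σ_y = 76.30 MPa, ρ = 1224 kg/m³, cost = 7.000 $/kg
  sample F: M = 43.4 kN·m per $
  sample D: M = 8.91 kN·m per $
  sample X: M = 5.42 kN·m per $
  sample Q: M = 1.85 kN·m per $
Sample F has the largest M.

sample F, M = 43.4 kN·m per $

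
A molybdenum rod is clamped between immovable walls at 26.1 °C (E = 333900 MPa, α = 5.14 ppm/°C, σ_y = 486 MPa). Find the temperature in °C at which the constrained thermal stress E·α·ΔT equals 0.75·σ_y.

E = 333900 MPa = 333.9 GPa.
E·α·ΔT = 364.5 MPa ⇒ ΔT = 364.5 / (333.9×10³ × 5.14×10⁻⁶) = 212.4 K.
T = 26.1 + 212.4 = 238.5 °C.

238 °C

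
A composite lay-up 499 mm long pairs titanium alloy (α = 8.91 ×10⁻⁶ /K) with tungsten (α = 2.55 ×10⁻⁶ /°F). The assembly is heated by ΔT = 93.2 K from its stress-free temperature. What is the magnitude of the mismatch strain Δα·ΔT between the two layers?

tungsten: α = 2.55×10⁻⁶/°F × 9/5 = 4.59×10⁻⁶/K.
Δα = |8.91 − 4.59|×10⁻⁶/K = 4.32×10⁻⁶/K.
Mismatch strain = Δα·ΔT = 4.32×10⁻⁶ × 93.2 = 4.03×10⁻⁴.

4.03×10⁻⁴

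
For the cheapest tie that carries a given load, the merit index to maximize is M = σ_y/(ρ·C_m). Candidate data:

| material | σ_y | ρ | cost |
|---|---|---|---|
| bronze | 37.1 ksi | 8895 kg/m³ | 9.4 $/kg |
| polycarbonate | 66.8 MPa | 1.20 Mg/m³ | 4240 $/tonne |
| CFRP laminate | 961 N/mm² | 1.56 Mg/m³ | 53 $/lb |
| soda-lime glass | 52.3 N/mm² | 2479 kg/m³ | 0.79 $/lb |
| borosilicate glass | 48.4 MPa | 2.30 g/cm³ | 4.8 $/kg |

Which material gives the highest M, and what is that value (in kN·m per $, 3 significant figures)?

polycarbonate, M = 13.1 kN·m per $

Putting every candidate on a common basis:
  bronze: σ_y = 255.8 MPa, ρ = 8895 kg/m³, cost = 9.400 $/kg
  polycarbonate: σ_y = 66.80 MPa, ρ = 1200 kg/m³, cost = 4.240 $/kg
  CFRP laminate: σ_y = 961.0 MPa, ρ = 1560 kg/m³, cost = 116.8 $/kg
  soda-lime glass: σ_y = 52.30 MPa, ρ = 2479 kg/m³, cost = 1.742 $/kg
  borosilicate glass: σ_y = 48.40 MPa, ρ = 2300 kg/m³, cost = 4.800 $/kg
  polycarbonate: M = 13.1 kN·m per $
  soda-lime glass: M = 12.1 kN·m per $
  CFRP laminate: M = 5.27 kN·m per $
  borosilicate glass: M = 4.38 kN·m per $
  bronze: M = 3.06 kN·m per $
The maximum is for polycarbonate.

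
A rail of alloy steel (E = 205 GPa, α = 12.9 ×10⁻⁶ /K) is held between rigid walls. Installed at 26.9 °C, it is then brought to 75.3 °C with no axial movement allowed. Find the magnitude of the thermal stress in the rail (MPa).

128 MPa

ΔT = 48.40 K. Constrained thermal stress σ = E·α·ΔT = 205.0×10³ MPa × 12.9×10⁻⁶ × 48.40 = 128 MPa (compressive).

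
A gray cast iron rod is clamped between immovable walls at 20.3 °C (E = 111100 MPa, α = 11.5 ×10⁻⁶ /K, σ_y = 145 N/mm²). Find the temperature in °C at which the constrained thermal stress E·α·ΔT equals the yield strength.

134 °C

E = 111100 MPa = 111.1 GPa.
σ_y = 145 N/mm² = 145.0 MPa.
E·α·ΔT = 145.0 MPa ⇒ ΔT = 145.0 / (111.1×10³ × 11.5×10⁻⁶) = 113.5 K.
T = 20.3 + 113.5 = 133.8 °C.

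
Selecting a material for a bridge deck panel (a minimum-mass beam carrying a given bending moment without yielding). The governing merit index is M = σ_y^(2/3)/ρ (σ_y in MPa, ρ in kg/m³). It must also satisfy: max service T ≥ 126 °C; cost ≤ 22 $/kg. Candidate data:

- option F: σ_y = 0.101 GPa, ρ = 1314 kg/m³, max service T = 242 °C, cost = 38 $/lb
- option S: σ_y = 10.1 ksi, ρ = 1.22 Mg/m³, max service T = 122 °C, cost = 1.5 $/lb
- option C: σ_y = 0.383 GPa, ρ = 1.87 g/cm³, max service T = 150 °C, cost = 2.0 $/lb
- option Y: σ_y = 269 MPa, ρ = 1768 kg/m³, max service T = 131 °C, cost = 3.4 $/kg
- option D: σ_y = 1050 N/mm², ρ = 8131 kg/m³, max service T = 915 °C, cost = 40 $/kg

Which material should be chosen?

option C

Screen on constraints: max service T ≥ 126 °C; cost ≤ 22 $/kg. Survivors: option C, option Y.
After converting to SI:
  option C: σ_y = 383.0 MPa, ρ = 1870 kg/m³
  option Y: σ_y = 269.0 MPa, ρ = 1768 kg/m³
  option C: M = 28.2×10⁻³
  option Y: M = 23.6×10⁻³
Highest index: option C.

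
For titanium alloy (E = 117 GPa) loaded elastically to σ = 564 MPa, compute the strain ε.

4.82×10⁻³

ε = σ/E = 564 / 117000 = 4.82×10⁻³.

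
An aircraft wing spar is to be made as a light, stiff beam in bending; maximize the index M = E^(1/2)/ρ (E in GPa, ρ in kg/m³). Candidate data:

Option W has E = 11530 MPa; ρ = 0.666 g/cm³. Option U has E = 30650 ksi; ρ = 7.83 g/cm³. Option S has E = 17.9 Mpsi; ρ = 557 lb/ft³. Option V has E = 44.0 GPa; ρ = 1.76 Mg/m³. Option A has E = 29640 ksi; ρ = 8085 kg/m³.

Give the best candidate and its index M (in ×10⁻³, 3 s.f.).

option W, M = 5.10×10⁻³

In SI units:
  option W: E = 11.53 GPa, ρ = 666.0 kg/m³
  option U: E = 211.3 GPa, ρ = 7830 kg/m³
  option S: E = 123.4 GPa, ρ = 8922 kg/m³
  option V: E = 44.00 GPa, ρ = 1760 kg/m³
  option A: E = 204.4 GPa, ρ = 8085 kg/m³
  option W: M = 5.10×10⁻³
  option V: M = 3.77×10⁻³
  option U: M = 1.86×10⁻³
  option A: M = 1.77×10⁻³
  option S: M = 1.25×10⁻³
Option W has the largest M.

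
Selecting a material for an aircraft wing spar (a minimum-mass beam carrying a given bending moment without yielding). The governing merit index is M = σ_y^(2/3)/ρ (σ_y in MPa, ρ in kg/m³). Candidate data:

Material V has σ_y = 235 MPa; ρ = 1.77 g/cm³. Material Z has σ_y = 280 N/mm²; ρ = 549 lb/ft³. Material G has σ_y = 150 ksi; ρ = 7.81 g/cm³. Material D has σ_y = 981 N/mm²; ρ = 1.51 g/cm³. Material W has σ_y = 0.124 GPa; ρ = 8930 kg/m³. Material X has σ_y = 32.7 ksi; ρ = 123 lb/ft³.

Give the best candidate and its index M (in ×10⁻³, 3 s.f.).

material D, M = 65.4×10⁻³

In SI units:
  material V: σ_y = 235.0 MPa, ρ = 1770 kg/m³
  material Z: σ_y = 280.0 MPa, ρ = 8794 kg/m³
  material G: σ_y = 1034 MPa, ρ = 7810 kg/m³
  material D: σ_y = 981.0 MPa, ρ = 1510 kg/m³
  material W: σ_y = 124.0 MPa, ρ = 8930 kg/m³
  material X: σ_y = 225.5 MPa, ρ = 1970 kg/m³
  material D: M = 65.4×10⁻³
  material V: M = 21.5×10⁻³
  material X: M = 18.8×10⁻³
  material G: M = 13.1×10⁻³
  material Z: M = 4.87×10⁻³
  material W: M = 2.78×10⁻³
Material D ranks first.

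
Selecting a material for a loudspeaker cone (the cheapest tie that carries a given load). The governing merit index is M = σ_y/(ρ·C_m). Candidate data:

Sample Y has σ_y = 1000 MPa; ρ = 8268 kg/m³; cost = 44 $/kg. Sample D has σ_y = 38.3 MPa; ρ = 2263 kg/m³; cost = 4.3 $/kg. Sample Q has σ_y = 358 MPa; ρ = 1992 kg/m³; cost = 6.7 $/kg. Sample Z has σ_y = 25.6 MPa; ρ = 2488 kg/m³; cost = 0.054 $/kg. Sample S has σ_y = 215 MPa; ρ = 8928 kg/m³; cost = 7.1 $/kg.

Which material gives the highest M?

sample Z

Evaluate M for each candidate:
  sample Z: M = 191 kN·m per $
  sample Q: M = 26.8 kN·m per $
  sample D: M = 3.94 kN·m per $
  sample S: M = 3.39 kN·m per $
  sample Y: M = 2.75 kN·m per $
Sample Z ranks first.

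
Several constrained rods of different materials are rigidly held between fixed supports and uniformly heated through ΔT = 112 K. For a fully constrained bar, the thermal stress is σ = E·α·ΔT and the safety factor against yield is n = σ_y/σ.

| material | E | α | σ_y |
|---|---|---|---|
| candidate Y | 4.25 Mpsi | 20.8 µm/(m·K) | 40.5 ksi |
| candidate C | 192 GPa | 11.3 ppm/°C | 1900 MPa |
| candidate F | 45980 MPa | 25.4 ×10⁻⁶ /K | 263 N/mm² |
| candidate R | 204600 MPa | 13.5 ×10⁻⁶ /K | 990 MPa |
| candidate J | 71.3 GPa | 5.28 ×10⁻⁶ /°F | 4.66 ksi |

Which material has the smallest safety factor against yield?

With everything in SI (GPa, ×10⁻⁶/K, MPa):
  candidate Y: E = 29.30, α = 20.8, σ_y = 279.2 → σ = 68.3 MPa, n = 4.09
  candidate C: E = 192.0, α = 11.3, σ_y = 1900 → σ = 243 MPa, n = 7.82
  candidate F: E = 45.98, α = 25.4, σ_y = 263.0 → σ = 131 MPa, n = 2.01
  candidate R: E = 204.6, α = 13.5, σ_y = 990.0 → σ = 309 MPa, n = 3.20
  candidate J: E = 71.30, α = 9.50, σ_y = 32.13 → σ = 75.9 MPa, n = 0.423
Smallest n: candidate J with n = 0.423.

candidate J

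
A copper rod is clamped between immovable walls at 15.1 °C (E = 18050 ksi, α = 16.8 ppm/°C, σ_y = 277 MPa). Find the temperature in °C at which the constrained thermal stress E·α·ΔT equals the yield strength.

E = 18050 ksi = 124.5 GPa.
E·α·ΔT = 277.0 MPa ⇒ ΔT = 277.0 / (124.5×10³ × 16.8×10⁻⁶) = 132.5 K.
T = 15.1 + 132.5 = 147.6 °C.

148 °C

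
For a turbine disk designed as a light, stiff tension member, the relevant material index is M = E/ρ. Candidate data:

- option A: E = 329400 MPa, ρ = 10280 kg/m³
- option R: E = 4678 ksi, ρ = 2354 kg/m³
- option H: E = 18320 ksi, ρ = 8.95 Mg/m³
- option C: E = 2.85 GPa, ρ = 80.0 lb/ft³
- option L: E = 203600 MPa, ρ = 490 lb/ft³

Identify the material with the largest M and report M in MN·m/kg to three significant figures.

option A, M = 32.0 MN·m/kg

Normalizing units and computing the index:
  option A: E = 329.4 GPa, ρ = 10280 kg/m³
  option R: E = 32.25 GPa, ρ = 2354 kg/m³
  option H: E = 126.3 GPa, ρ = 8950 kg/m³
  option C: E = 2.850 GPa, ρ = 1281 kg/m³
  option L: E = 203.6 GPa, ρ = 7849 kg/m³
  option A: M = 32.0 MN·m/kg
  option L: M = 25.9 MN·m/kg
  option H: M = 14.1 MN·m/kg
  option R: M = 13.7 MN·m/kg
  option C: M = 2.22 MN·m/kg
Option A has the largest M.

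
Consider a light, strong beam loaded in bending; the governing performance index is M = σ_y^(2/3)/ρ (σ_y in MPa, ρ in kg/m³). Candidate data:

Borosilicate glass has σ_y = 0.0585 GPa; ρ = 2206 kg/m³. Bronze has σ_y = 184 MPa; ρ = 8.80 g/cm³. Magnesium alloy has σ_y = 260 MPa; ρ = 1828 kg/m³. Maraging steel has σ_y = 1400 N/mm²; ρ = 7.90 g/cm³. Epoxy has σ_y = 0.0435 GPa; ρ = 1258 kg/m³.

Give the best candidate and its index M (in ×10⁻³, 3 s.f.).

magnesium alloy, M = 22.3×10⁻³

After converting to SI:
  borosilicate glass: σ_y = 58.50 MPa, ρ = 2206 kg/m³
  bronze: σ_y = 184.0 MPa, ρ = 8800 kg/m³
  magnesium alloy: σ_y = 260.0 MPa, ρ = 1828 kg/m³
  maraging steel: σ_y = 1400 MPa, ρ = 7900 kg/m³
  epoxy: σ_y = 43.50 MPa, ρ = 1258 kg/m³
  magnesium alloy: M = 22.3×10⁻³
  maraging steel: M = 15.8×10⁻³
  epoxy: M = 9.83×10⁻³
  borosilicate glass: M = 6.83×10⁻³
  bronze: M = 3.68×10⁻³
Highest index: magnesium alloy.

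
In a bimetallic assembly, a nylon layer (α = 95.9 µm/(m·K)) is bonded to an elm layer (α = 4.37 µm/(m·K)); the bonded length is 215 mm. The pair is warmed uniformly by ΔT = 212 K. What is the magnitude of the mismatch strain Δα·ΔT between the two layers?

Δα = |95.9 − 4.37|×10⁻⁶/K = 91.5×10⁻⁶/K.
Mismatch strain = Δα·ΔT = 91.5×10⁻⁶ × 212.0 = 0.0194.

0.0194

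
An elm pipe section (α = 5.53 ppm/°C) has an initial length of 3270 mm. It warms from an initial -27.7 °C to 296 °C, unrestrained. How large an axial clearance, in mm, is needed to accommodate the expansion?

5.85 mm

ΔT = 296 − (-27.7) = 323.7 K.
ΔL = α·L₀·ΔT = 5.53×10⁻⁶ × 3270 mm × 323.7 K = 5.85 mm.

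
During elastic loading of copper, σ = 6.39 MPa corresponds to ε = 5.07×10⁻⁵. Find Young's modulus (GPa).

126 GPa

E = σ/ε = 6.39 MPa / 5.07×10⁻⁵ = 126000 MPa = 126 GPa.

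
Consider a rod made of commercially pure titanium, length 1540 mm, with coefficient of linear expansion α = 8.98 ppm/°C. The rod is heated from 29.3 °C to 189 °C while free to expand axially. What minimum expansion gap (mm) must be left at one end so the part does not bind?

ΔT = 189 − 29.3 = 159.7 K.
ΔL = α·L₀·ΔT = 8.98×10⁻⁶ × 1540 mm × 159.7 K = 2.21 mm.

2.21 mm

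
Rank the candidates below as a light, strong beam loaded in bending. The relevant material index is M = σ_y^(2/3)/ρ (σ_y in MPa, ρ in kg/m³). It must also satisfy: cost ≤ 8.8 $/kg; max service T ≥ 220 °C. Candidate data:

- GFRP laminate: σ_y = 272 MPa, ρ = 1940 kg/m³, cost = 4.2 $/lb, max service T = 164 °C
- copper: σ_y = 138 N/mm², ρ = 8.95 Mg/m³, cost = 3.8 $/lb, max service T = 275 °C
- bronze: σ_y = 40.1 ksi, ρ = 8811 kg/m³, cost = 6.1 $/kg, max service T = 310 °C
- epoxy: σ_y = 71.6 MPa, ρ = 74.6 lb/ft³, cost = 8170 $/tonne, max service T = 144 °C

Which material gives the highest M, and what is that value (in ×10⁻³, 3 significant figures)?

Screen on constraints: cost ≤ 8.8 $/kg; max service T ≥ 220 °C. Survivors: copper, bronze.
Putting every candidate on a common basis:
  copper: σ_y = 138.0 MPa, ρ = 8950 kg/m³
  bronze: σ_y = 276.5 MPa, ρ = 8811 kg/m³
  bronze: M = 4.82×10⁻³
  copper: M = 2.98×10⁻³
The maximum is for bronze.

bronze, M = 4.82×10⁻³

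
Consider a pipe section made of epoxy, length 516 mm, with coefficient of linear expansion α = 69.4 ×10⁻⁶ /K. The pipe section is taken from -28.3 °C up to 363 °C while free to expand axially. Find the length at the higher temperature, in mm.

ΔT = 363 − (-28.3) = 391.3 K.
ΔL = α·L₀·ΔT = 69.4×10⁻⁶ × 516 mm × 391.3 K = 14.0 mm.
L = L₀ + ΔL = 516 + 14.0 = 530.01 mm.

530.01 mm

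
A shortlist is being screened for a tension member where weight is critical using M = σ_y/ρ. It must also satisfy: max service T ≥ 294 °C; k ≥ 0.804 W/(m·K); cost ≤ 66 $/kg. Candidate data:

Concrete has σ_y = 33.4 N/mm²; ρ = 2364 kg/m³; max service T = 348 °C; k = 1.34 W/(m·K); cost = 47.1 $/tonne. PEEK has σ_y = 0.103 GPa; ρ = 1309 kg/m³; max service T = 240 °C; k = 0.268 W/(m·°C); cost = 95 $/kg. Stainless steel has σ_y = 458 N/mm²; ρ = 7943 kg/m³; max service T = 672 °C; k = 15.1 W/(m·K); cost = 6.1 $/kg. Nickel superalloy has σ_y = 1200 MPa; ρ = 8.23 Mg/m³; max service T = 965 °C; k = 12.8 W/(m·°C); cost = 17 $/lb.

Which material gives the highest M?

Screen on constraints: max service T ≥ 294 °C; k ≥ 0.804 W/(m·K); cost ≤ 66 $/kg. Survivors: concrete, stainless steel, nickel superalloy.
After converting to SI:
  concrete: σ_y = 33.40 MPa, ρ = 2364 kg/m³
  stainless steel: σ_y = 458.0 MPa, ρ = 7943 kg/m³
  nickel superalloy: σ_y = 1200 MPa, ρ = 8230 kg/m³
  nickel superalloy: M = 146 kN·m/kg
  stainless steel: M = 57.7 kN·m/kg
  concrete: M = 14.1 kN·m/kg
The maximum is for nickel superalloy.

nickel superalloy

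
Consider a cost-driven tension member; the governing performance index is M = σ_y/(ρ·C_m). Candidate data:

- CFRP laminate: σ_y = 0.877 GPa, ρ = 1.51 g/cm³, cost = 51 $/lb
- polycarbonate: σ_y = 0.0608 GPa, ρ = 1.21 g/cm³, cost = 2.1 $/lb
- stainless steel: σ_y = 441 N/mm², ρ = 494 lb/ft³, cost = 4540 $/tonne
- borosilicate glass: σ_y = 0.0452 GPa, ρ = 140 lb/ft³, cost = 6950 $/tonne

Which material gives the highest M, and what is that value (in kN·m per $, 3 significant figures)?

stainless steel, M = 12.3 kN·m per $

After converting to SI:
  CFRP laminate: σ_y = 877.0 MPa, ρ = 1510 kg/m³, cost = 112.4 $/kg
  polycarbonate: σ_y = 60.80 MPa, ρ = 1210 kg/m³, cost = 4.630 $/kg
  stainless steel: σ_y = 441.0 MPa, ρ = 7913 kg/m³, cost = 4.540 $/kg
  borosilicate glass: σ_y = 45.20 MPa, ρ = 2243 kg/m³, cost = 6.950 $/kg
  stainless steel: M = 12.3 kN·m per $
  polycarbonate: M = 10.9 kN·m per $
  CFRP laminate: M = 5.17 kN·m per $
  borosilicate glass: M = 2.90 kN·m per $
Stainless steel has the largest M.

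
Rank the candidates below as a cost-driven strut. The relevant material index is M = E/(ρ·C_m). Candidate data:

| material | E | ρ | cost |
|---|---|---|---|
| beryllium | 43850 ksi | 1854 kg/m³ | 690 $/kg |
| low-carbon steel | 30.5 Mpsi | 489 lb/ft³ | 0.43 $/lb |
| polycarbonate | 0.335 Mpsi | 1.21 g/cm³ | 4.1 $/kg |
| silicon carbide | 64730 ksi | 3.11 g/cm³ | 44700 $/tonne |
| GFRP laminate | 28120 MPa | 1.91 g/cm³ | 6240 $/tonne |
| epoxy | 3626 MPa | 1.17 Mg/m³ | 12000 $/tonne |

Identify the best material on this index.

low-carbon steel

Normalizing units and computing the index:
  beryllium: E = 302.3 GPa, ρ = 1854 kg/m³, cost = 690.0 $/kg
  low-carbon steel: E = 210.3 GPa, ρ = 7833 kg/m³, cost = 0.9480 $/kg
  polycarbonate: E = 2.310 GPa, ρ = 1210 kg/m³, cost = 4.100 $/kg
  silicon carbide: E = 446.3 GPa, ρ = 3110 kg/m³, cost = 44.70 $/kg
  GFRP laminate: E = 28.12 GPa, ρ = 1910 kg/m³, cost = 6.240 $/kg
  epoxy: E = 3.626 GPa, ρ = 1170 kg/m³, cost = 12.00 $/kg
  low-carbon steel: M = 28.3 MN·m per $
  silicon carbide: M = 3.21 MN·m per $
  GFRP laminate: M = 2.36 MN·m per $
  polycarbonate: M = 0.466 MN·m per $
  epoxy: M = 0.258 MN·m per $
  beryllium: M = 0.236 MN·m per $
Low-carbon steel has the largest M.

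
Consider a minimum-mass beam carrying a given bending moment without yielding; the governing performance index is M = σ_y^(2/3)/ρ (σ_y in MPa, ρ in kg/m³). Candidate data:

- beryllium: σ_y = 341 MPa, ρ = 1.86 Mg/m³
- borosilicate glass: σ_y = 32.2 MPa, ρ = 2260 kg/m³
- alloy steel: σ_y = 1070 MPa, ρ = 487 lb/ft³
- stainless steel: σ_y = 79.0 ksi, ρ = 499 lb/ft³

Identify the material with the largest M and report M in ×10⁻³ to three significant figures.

beryllium, M = 26.2×10⁻³

Convert each candidate to consistent units, then evaluate M:
  beryllium: σ_y = 341.0 MPa, ρ = 1860 kg/m³
  borosilicate glass: σ_y = 32.20 MPa, ρ = 2260 kg/m³
  alloy steel: σ_y = 1070 MPa, ρ = 7801 kg/m³
  stainless steel: σ_y = 544.7 MPa, ρ = 7993 kg/m³
  beryllium: M = 26.2×10⁻³
  alloy steel: M = 13.4×10⁻³
  stainless steel: M = 8.34×10⁻³
  borosilicate glass: M = 4.48×10⁻³
Beryllium has the largest M.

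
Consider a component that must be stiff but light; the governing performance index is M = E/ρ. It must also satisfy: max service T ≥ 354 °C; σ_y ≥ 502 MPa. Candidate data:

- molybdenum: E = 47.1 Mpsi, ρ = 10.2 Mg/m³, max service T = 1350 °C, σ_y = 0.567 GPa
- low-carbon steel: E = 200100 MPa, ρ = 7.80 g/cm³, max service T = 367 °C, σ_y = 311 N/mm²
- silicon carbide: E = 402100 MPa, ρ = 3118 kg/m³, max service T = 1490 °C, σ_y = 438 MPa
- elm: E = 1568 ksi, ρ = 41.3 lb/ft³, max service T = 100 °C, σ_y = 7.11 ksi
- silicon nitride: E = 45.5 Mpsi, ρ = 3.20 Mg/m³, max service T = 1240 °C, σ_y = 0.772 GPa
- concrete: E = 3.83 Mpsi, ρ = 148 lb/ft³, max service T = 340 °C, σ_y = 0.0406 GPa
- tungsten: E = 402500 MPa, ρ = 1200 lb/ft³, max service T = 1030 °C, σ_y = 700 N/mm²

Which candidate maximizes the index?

Screen on constraints: max service T ≥ 354 °C; σ_y ≥ 502 MPa. Survivors: molybdenum, silicon nitride, tungsten.
In SI units:
  molybdenum: E = 324.7 GPa, ρ = 10200 kg/m³
  silicon nitride: E = 313.7 GPa, ρ = 3200 kg/m³
  tungsten: E = 402.5 GPa, ρ = 19220 kg/m³
  silicon nitride: M = 98.0 MN·m/kg
  molybdenum: M = 31.8 MN·m/kg
  tungsten: M = 20.9 MN·m/kg
Silicon nitride ranks first.

silicon nitride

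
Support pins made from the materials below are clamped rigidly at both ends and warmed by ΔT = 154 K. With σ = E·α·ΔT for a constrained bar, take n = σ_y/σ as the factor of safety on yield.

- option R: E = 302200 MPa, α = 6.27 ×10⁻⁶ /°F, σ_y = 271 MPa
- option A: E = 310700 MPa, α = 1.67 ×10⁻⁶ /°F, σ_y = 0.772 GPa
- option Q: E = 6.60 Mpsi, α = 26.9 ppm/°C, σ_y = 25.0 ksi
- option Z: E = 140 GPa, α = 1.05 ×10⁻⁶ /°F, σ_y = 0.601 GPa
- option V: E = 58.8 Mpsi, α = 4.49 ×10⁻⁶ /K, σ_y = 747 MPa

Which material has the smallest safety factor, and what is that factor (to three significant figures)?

In consistent units (E in GPa, α in ×10⁻⁶/K, σ_y in MPa):
  option R: E = 302.2, α = 11.3, σ_y = 271.0 → σ = 525 MPa, n = 0.516
  option A: E = 310.7, α = 3.01, σ_y = 772.0 → σ = 144 MPa, n = 5.37
  option Q: E = 45.51, α = 26.9, σ_y = 172.4 → σ = 189 MPa, n = 0.914
  option Z: E = 140.0, α = 1.89, σ_y = 601.0 → σ = 40.7 MPa, n = 14.7
  option V: E = 405.4, α = 4.49, σ_y = 747.0 → σ = 280 MPa, n = 2.66
Smallest n: option R with n = 0.516.

option R, n = 0.516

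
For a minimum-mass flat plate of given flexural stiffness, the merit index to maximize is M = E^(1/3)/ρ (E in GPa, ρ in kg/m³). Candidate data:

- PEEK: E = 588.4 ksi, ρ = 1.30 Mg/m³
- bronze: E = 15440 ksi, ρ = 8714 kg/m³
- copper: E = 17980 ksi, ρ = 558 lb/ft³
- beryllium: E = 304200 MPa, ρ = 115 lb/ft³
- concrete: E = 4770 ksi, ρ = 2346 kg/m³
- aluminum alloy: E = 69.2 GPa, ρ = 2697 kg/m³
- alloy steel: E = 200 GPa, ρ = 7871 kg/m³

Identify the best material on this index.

In SI units:
  PEEK: E = 4.057 GPa, ρ = 1300 kg/m³
  bronze: E = 106.5 GPa, ρ = 8714 kg/m³
  copper: E = 124.0 GPa, ρ = 8938 kg/m³
  beryllium: E = 304.2 GPa, ρ = 1842 kg/m³
  concrete: E = 32.89 GPa, ρ = 2346 kg/m³
  aluminum alloy: E = 69.20 GPa, ρ = 2697 kg/m³
  alloy steel: E = 200.0 GPa, ρ = 7871 kg/m³
  beryllium: M = 3.65×10⁻³
  aluminum alloy: M = 1.52×10⁻³
  concrete: M = 1.37×10⁻³
  PEEK: M = 1.23×10⁻³
  alloy steel: M = 0.743×10⁻³
  copper: M = 0.558×10⁻³
  bronze: M = 0.544×10⁻³
Beryllium ranks first.

beryllium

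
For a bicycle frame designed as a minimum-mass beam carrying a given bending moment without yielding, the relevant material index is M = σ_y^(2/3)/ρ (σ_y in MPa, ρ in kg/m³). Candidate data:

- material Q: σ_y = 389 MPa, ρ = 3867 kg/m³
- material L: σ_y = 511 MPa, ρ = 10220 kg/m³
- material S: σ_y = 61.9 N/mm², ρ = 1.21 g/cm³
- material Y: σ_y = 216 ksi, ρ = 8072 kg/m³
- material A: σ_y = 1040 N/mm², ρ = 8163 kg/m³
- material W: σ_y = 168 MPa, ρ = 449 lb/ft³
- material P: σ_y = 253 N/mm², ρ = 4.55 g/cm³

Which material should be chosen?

Convert each candidate to consistent units, then evaluate M:
  material Q: σ_y = 389.0 MPa, ρ = 3867 kg/m³
  material L: σ_y = 511.0 MPa, ρ = 10220 kg/m³
  material S: σ_y = 61.90 MPa, ρ = 1210 kg/m³
  material Y: σ_y = 1489 MPa, ρ = 8072 kg/m³
  material A: σ_y = 1040 MPa, ρ = 8163 kg/m³
  material W: σ_y = 168.0 MPa, ρ = 7192 kg/m³
  material P: σ_y = 253.0 MPa, ρ = 4550 kg/m³
  material Y: M = 16.2×10⁻³
  material Q: M = 13.8×10⁻³
  material S: M = 12.9×10⁻³
  material A: M = 12.6×10⁻³
  material P: M = 8.79×10⁻³
  material L: M = 6.25×10⁻³
  material W: M = 4.23×10⁻³
Material Y has the largest M.

material Y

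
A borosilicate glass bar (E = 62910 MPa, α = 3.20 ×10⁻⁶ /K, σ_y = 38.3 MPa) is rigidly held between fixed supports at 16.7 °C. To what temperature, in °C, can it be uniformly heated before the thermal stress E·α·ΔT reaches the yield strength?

207 °C

E = 62910 MPa = 62.91 GPa.
E·α·ΔT = 38.30 MPa ⇒ ΔT = 38.30 / (62.91×10³ × 3.20×10⁻⁶) = 190.3 K.
T = 16.7 + 190.3 = 207.0 °C.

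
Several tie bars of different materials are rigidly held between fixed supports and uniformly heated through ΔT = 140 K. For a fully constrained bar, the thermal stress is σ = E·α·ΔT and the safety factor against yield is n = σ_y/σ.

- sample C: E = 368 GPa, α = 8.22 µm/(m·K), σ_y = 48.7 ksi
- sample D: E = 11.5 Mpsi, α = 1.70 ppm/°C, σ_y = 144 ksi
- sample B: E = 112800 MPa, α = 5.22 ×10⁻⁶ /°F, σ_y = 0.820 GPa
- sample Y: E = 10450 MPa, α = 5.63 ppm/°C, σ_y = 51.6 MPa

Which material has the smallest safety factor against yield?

In consistent units (E in GPa, α in ×10⁻⁶/K, σ_y in MPa):
  sample C: E = 368.0, α = 8.22, σ_y = 335.8 → σ = 423 MPa, n = 0.793
  sample D: E = 79.29, α = 1.70, σ_y = 992.8 → σ = 18.9 MPa, n = 52.6
  sample B: E = 112.8, α = 9.40, σ_y = 820.0 → σ = 148 MPa, n = 5.53
  sample Y: E = 10.45, α = 5.63, σ_y = 51.60 → σ = 8.24 MPa, n = 6.26
Sample C has the lowest safety factor, n = 0.793.

sample C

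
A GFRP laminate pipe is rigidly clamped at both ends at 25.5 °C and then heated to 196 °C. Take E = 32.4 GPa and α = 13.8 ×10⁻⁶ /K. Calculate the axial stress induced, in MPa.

76.2 MPa

ΔT = 170.5 K. Constrained thermal stress σ = E·α·ΔT = 32.40×10³ MPa × 13.8×10⁻⁶ × 170.5 = 76.2 MPa (compressive).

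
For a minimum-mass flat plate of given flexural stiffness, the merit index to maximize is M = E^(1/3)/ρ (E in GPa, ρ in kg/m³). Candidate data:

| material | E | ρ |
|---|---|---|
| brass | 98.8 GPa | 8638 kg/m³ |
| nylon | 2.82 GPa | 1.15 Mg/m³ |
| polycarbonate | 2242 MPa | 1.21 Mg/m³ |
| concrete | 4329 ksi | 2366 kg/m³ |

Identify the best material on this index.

concrete

After converting to SI:
  brass: E = 98.80 GPa, ρ = 8638 kg/m³
  nylon: E = 2.820 GPa, ρ = 1150 kg/m³
  polycarbonate: E = 2.242 GPa, ρ = 1210 kg/m³
  concrete: E = 29.85 GPa, ρ = 2366 kg/m³
  concrete: M = 1.31×10⁻³
  nylon: M = 1.23×10⁻³
  polycarbonate: M = 1.08×10⁻³
  brass: M = 0.535×10⁻³
Concrete ranks first.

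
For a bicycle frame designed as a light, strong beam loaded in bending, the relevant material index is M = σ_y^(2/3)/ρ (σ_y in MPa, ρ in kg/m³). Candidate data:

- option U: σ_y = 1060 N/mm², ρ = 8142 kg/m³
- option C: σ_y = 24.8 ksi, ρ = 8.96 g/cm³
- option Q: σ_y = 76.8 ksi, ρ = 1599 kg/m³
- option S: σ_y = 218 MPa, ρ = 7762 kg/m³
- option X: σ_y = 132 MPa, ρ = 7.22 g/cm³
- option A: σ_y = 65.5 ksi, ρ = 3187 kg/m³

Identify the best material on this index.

option Q

In SI units:
  option U: σ_y = 1060 MPa, ρ = 8142 kg/m³
  option C: σ_y = 171.0 MPa, ρ = 8960 kg/m³
  option Q: σ_y = 529.5 MPa, ρ = 1599 kg/m³
  option S: σ_y = 218.0 MPa, ρ = 7762 kg/m³
  option X: σ_y = 132.0 MPa, ρ = 7220 kg/m³
  option A: σ_y = 451.6 MPa, ρ = 3187 kg/m³
  option Q: M = 40.9×10⁻³
  option A: M = 18.5×10⁻³
  option U: M = 12.8×10⁻³
  option S: M = 4.67×10⁻³
  option X: M = 3.59×10⁻³
  option C: M = 3.44×10⁻³
Option Q has the largest M.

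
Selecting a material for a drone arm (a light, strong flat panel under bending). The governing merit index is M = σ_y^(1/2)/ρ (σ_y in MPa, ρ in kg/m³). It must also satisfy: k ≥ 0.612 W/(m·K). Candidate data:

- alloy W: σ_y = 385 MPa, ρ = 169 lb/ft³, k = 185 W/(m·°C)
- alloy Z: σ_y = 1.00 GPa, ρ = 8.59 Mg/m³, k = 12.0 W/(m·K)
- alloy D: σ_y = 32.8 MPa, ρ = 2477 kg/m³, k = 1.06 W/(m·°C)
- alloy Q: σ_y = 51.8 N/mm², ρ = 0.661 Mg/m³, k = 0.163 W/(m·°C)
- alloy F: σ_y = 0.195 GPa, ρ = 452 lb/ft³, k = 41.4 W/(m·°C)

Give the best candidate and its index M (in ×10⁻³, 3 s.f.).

alloy W, M = 7.25×10⁻³

Screen on constraints: k ≥ 0.612 W/(m·K). Survivors: alloy W, alloy Z, alloy D, alloy F.
After converting to SI:
  alloy W: σ_y = 385.0 MPa, ρ = 2707 kg/m³
  alloy Z: σ_y = 1000 MPa, ρ = 8590 kg/m³
  alloy D: σ_y = 32.80 MPa, ρ = 2477 kg/m³
  alloy F: σ_y = 195.0 MPa, ρ = 7240 kg/m³
  alloy W: M = 7.25×10⁻³
  alloy Z: M = 3.68×10⁻³
  alloy D: M = 2.31×10⁻³
  alloy F: M = 1.93×10⁻³
The maximum is for alloy W.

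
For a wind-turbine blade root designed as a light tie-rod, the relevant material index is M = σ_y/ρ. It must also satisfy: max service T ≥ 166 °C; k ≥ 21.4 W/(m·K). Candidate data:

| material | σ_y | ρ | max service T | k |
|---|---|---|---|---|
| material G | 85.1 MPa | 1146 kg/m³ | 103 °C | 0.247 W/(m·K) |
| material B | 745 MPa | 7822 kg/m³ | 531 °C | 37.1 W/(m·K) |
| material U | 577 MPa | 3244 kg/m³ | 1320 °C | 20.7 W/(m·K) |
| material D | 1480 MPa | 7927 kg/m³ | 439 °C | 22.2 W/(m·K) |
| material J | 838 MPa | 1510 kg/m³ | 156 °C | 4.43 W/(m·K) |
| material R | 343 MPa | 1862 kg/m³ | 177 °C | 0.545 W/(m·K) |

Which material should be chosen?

material D

Screen on constraints: max service T ≥ 166 °C; k ≥ 21.4 W/(m·K). Survivors: material B, material D.
Per-candidate index values:
  material D: M = 187 kN·m/kg
  material B: M = 95.2 kN·m/kg
Material D has the largest M.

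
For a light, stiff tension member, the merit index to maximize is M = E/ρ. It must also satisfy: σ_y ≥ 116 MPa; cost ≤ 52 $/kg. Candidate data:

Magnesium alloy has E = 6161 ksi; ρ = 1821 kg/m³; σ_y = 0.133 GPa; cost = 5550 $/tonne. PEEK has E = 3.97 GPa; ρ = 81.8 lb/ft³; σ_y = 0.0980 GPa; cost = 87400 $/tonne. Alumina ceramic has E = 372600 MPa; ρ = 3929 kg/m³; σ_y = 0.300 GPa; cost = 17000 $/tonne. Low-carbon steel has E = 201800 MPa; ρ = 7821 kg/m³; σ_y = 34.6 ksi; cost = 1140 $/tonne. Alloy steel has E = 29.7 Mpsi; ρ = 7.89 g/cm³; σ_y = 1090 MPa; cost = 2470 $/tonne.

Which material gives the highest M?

alumina ceramic

Screen on constraints: σ_y ≥ 116 MPa; cost ≤ 52 $/kg. Survivors: magnesium alloy, alumina ceramic, low-carbon steel, alloy steel.
In SI units:
  magnesium alloy: E = 42.48 GPa, ρ = 1821 kg/m³
  alumina ceramic: E = 372.6 GPa, ρ = 3929 kg/m³
  low-carbon steel: E = 201.8 GPa, ρ = 7821 kg/m³
  alloy steel: E = 204.8 GPa, ρ = 7890 kg/m³
  alumina ceramic: M = 94.8 MN·m/kg
  alloy steel: M = 26.0 MN·m/kg
  low-carbon steel: M = 25.8 MN·m/kg
  magnesium alloy: M = 23.3 MN·m/kg
Highest index: alumina ceramic.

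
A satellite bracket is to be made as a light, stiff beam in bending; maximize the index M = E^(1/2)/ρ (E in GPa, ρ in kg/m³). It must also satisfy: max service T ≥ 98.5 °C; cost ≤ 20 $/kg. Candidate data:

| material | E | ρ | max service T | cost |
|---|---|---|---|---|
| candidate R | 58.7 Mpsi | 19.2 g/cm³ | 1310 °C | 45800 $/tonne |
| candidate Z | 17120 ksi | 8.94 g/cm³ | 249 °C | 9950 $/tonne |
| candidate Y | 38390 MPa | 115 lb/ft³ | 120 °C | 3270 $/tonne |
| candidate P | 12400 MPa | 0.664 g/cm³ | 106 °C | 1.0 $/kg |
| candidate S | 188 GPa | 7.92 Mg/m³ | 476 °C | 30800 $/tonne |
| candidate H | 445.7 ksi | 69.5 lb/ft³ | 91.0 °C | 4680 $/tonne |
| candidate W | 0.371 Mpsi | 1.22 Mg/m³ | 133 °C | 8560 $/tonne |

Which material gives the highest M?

Screen on constraints: max service T ≥ 98.5 °C; cost ≤ 20 $/kg. Survivors: candidate Z, candidate Y, candidate P, candidate W.
Putting every candidate on a common basis:
  candidate Z: E = 118.0 GPa, ρ = 8940 kg/m³
  candidate Y: E = 38.39 GPa, ρ = 1842 kg/m³
  candidate P: E = 12.40 GPa, ρ = 664.0 kg/m³
  candidate W: E = 2.558 GPa, ρ = 1220 kg/m³
  candidate P: M = 5.30×10⁻³
  candidate Y: M = 3.36×10⁻³
  candidate W: M = 1.31×10⁻³
  candidate Z: M = 1.22×10⁻³
The maximum is for candidate P.

candidate P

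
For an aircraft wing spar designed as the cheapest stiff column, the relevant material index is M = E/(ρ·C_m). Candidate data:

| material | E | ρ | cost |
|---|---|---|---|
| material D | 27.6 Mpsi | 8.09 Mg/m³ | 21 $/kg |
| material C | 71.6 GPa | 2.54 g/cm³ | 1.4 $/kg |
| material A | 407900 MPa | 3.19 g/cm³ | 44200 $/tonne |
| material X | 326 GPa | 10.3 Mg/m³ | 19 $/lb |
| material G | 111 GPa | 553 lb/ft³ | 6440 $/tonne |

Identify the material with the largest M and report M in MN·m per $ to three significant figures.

material C, M = 20.1 MN·m per $

Putting every candidate on a common basis:
  material D: E = 190.3 GPa, ρ = 8090 kg/m³, cost = 21.00 $/kg
  material C: E = 71.60 GPa, ρ = 2540 kg/m³, cost = 1.400 $/kg
  material A: E = 407.9 GPa, ρ = 3190 kg/m³, cost = 44.20 $/kg
  material X: E = 326.0 GPa, ρ = 10300 kg/m³, cost = 41.89 $/kg
  material G: E = 111.0 GPa, ρ = 8858 kg/m³, cost = 6.440 $/kg
  material C: M = 20.1 MN·m per $
  material A: M = 2.89 MN·m per $
  material G: M = 1.95 MN·m per $
  material D: M = 1.12 MN·m per $
  material X: M = 0.756 MN·m per $
Highest index: material C.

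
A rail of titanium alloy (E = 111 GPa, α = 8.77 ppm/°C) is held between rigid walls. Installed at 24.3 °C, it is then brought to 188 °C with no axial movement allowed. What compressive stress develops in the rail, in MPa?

159 MPa

ΔT = 163.7 K. Constrained thermal stress σ = E·α·ΔT = 111.0×10³ MPa × 8.77×10⁻⁶ × 163.7 = 159 MPa (compressive).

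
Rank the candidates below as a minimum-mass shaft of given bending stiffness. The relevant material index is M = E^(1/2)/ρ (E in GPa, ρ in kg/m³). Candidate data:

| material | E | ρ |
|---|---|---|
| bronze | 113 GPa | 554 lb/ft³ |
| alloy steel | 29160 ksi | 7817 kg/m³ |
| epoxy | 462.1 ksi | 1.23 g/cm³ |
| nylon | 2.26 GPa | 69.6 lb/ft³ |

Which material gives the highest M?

alloy steel

In SI units:
  bronze: E = 113.0 GPa, ρ = 8874 kg/m³
  alloy steel: E = 201.1 GPa, ρ = 7817 kg/m³
  epoxy: E = 3.186 GPa, ρ = 1230 kg/m³
  nylon: E = 2.260 GPa, ρ = 1115 kg/m³
  alloy steel: M = 1.81×10⁻³
  epoxy: M = 1.45×10⁻³
  nylon: M = 1.35×10⁻³
  bronze: M = 1.20×10⁻³
The maximum is for alloy steel.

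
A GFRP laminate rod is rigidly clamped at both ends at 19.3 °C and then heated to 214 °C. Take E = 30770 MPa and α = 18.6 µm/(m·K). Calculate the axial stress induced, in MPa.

111 MPa

E = 30770 MPa = 30.77 GPa.
ΔT = 194.7 K. Constrained thermal stress σ = E·α·ΔT = 30.77×10³ MPa × 18.6×10⁻⁶ × 194.7 = 111 MPa (compressive).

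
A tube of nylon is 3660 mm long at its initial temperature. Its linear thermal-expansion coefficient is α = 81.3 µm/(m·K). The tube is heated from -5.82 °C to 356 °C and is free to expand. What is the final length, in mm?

3767.7 mm

ΔT = 356 − (-5.82) = 361.8 K.
ΔL = α·L₀·ΔT = 81.3×10⁻⁶ × 3660 mm × 361.8 K = 108 mm.
L = L₀ + ΔL = 3660 + 108 = 3767.7 mm.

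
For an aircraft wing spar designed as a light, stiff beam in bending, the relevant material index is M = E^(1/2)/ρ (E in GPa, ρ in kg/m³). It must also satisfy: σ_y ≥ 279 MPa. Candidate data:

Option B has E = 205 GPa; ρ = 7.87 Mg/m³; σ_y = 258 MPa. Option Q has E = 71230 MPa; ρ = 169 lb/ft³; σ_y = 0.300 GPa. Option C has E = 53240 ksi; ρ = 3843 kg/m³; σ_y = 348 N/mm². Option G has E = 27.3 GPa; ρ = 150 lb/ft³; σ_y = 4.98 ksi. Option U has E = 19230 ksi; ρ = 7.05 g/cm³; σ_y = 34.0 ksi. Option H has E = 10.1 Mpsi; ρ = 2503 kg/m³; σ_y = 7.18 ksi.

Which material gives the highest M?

Screen on constraints: σ_y ≥ 279 MPa. Survivors: option Q, option C.
Normalizing units and computing the index:
  option Q: E = 71.23 GPa, ρ = 2707 kg/m³
  option C: E = 367.1 GPa, ρ = 3843 kg/m³
  option C: M = 4.99×10⁻³
  option Q: M = 3.12×10⁻³
Option C has the largest M.

option C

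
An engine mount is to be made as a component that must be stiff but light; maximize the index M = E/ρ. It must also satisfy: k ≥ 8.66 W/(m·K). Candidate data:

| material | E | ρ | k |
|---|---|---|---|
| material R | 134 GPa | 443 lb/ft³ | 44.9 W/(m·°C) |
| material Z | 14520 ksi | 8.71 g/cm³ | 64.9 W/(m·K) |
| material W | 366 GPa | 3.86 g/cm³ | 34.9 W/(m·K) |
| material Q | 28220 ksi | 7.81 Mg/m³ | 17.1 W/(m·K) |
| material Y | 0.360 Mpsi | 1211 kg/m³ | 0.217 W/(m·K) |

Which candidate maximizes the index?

Screen on constraints: k ≥ 8.66 W/(m·K). Survivors: material R, material Z, material W, material Q.
Normalizing units and computing the index:
  material R: E = 134.0 GPa, ρ = 7096 kg/m³
  material Z: E = 100.1 GPa, ρ = 8710 kg/m³
  material W: E = 366.0 GPa, ρ = 3860 kg/m³
  material Q: E = 194.6 GPa, ρ = 7810 kg/m³
  material W: M = 94.8 MN·m/kg
  material Q: M = 24.9 MN·m/kg
  material R: M = 18.9 MN·m/kg
  material Z: M = 11.5 MN·m/kg
Material W ranks first.

material W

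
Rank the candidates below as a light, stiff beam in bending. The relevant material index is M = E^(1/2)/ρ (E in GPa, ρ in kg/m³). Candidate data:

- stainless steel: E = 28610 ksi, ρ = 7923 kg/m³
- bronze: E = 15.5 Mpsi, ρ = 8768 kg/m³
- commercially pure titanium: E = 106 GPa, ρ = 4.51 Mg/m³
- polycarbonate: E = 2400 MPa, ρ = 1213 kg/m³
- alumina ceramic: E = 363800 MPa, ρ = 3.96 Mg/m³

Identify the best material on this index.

In SI units:
  stainless steel: E = 197.3 GPa, ρ = 7923 kg/m³
  bronze: E = 106.9 GPa, ρ = 8768 kg/m³
  commercially pure titanium: E = 106.0 GPa, ρ = 4510 kg/m³
  polycarbonate: E = 2.400 GPa, ρ = 1213 kg/m³
  alumina ceramic: E = 363.8 GPa, ρ = 3960 kg/m³
  alumina ceramic: M = 4.82×10⁻³
  commercially pure titanium: M = 2.28×10⁻³
  stainless steel: M = 1.77×10⁻³
  polycarbonate: M = 1.28×10⁻³
  bronze: M = 1.18×10⁻³
Alumina ceramic has the largest M.

alumina ceramic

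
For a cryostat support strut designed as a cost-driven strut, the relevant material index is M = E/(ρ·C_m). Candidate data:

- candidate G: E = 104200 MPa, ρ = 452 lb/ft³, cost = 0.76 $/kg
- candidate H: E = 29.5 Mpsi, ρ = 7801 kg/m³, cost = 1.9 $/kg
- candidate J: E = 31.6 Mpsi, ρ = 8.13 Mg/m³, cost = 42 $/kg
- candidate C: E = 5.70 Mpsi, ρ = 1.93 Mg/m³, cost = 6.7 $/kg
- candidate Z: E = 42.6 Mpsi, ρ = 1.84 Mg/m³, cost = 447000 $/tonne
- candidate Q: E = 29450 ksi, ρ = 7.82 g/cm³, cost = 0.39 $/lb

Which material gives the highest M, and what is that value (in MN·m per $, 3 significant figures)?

candidate Q, M = 30.2 MN·m per $

After converting to SI:
  candidate G: E = 104.2 GPa, ρ = 7240 kg/m³, cost = 0.7600 $/kg
  candidate H: E = 203.4 GPa, ρ = 7801 kg/m³, cost = 1.900 $/kg
  candidate J: E = 217.9 GPa, ρ = 8130 kg/m³, cost = 42.00 $/kg
  candidate C: E = 39.30 GPa, ρ = 1930 kg/m³, cost = 6.700 $/kg
  candidate Z: E = 293.7 GPa, ρ = 1840 kg/m³, cost = 447.0 $/kg
  candidate Q: E = 203.1 GPa, ρ = 7820 kg/m³, cost = 0.8598 $/kg
  candidate Q: M = 30.2 MN·m per $
  candidate G: M = 18.9 MN·m per $
  candidate H: M = 13.7 MN·m per $
  candidate C: M = 3.04 MN·m per $
  candidate J: M = 0.638 MN·m per $
  candidate Z: M = 0.357 MN·m per $
Candidate Q has the largest M.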